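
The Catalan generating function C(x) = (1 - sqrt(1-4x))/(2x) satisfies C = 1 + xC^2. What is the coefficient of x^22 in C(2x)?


Substituting x -> 2x scales the n-th coefficient by 2^n, so [x^22] C(2x) = 2^22 * C_22.
C_22 = C(2*22, 22)/(23) = 2104098963720/23 = 91482563640.
So 2^22 * 91482563640 = 4194304 * 91482563640 = 383705682605506560.

383705682605506560


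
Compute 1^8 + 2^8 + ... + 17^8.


This power sum has a closed form given by Faulhaber's formula
sum_{k=1}^{m} k^p = (1 / (p + 1)) * sum_{j=0}^{p} C(p + 1, j) B_j m^(p + 1 - j),
but for small m direct computation is fastest:
1 + 256 + 6561 + 65536 + 390625 + 1679616 + 5764801 + 16777216 + 43046721 + 100000000 + 214358881 + 429981696 + 815730721 + 1475789056 + 2562890625 + 4294967296 + 6975757441 = 16937207049.

16937207049


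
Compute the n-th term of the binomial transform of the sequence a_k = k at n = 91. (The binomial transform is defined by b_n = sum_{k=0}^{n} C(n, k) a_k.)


With a_k = k, b_n = sum_{k=0}^{n} C(n, k) k. Using k * C(n, k) = n * C(n-1, k-1) gives b_n = n * sum_{k>=1} C(n-1, k-1) = n * 2^(n-1).
For n = 91: 91 * 2^90 = 91 * 1237940039285380274899124224 = 112652543574969605015820304384.

112652543574969605015820304384


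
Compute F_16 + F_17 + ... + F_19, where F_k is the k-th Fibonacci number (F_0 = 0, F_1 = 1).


Use the identity sum_{k=0}^{N} F_k = F_{N+2} - 1 (which follows from F_{k+2} - F_{k+1} = F_k). Then
sum_{k=16}^{19} F_k = (F_{21} - 1) - (F_{17} - 1) = F_{21} - F_{17}.
Computing: F_{21} = 10946, F_{17} = 1597, so
Sum = 10946 - 1597 = 9349.

9349


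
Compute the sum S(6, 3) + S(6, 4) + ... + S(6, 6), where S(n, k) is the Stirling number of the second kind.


By definition, S(n, k) counts partitions of an n-set into exactly k nonempty blocks.
Computing row n = 6 for k = 3..6:
S(6, k): 90, 65, 15, 1
Sum = 171.

171


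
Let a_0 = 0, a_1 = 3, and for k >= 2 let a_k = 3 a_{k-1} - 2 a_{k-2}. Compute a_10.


Iterating the recurrence forward:
a_0 = 0
a_1 = 3
a_2 = 3*3 - 2*0 = 9
a_3 = 3*9 - 2*3 = 21
a_4 = 3*21 - 2*9 = 45
a_5 = 3*45 - 2*21 = 93
a_6 = 3*93 - 2*45 = 189
a_7 = 3*189 - 2*93 = 381
a_8 = 3*381 - 2*189 = 765
a_9 = 3*765 - 2*381 = 1533
a_10 = 3*1533 - 2*765 = 3069
So a_10 = 3069.

3069


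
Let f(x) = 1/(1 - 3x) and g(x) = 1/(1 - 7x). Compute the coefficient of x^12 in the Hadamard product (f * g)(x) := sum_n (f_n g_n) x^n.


f has coefficients f_k = 3^k and g has coefficients g_k = 7^k, so the Hadamard product has coefficient (f*g)_k = 3^k * 7^k = 21^k.
For k = 12: 21^12 = 7355827511386641.

7355827511386641


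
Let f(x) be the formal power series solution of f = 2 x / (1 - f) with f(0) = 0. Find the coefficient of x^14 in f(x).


Apply Lagrange inversion: f = 2 x * phi(f) with phi(t) = 1/(1 - t), so
[x^n] f = 2^n * (1/n) [t^(n-1)] phi(t)^n = 2^n * (1/n) [t^(n-1)] (1 - t)^(-n) = 2^n * (1/n) C(2n - 2, n - 1) = 2^n * C_{n-1}.
For n = 14: C_13 = C(26, 13) / 14 = 10400600/14 = 742900.
With the 2^14 = 16384 factor, the coefficient is 16384 * 742900 = 12171673600.

12171673600


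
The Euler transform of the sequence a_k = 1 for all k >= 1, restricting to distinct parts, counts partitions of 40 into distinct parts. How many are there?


Partitions of 40 into distinct parts can be computed via generating function.
Product (1+x)(1+x^2)(1+x^3)...
The coefficient of x^40 = 1113

1113


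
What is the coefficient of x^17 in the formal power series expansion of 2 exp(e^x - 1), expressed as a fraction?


exp(e^x - 1) is the exponential generating function for the Bell numbers Bell_k: exp(e^x - 1) = sum_{k>=0} Bell_k x^k / k!.
So the coefficient of x^17 in 2 exp(e^x - 1) is 2 Bell_17 / 17!.
Computing: Bell_17 = 82864869804 and 17! = 355687428096000, giving
2 * 82864869804/355687428096000 = 255755771/548900352000.

255755771/548900352000


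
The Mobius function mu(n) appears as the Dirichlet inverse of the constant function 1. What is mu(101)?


101 = 101 (all distinct primes).
mu(101) = (-1)^1 = -1

-1


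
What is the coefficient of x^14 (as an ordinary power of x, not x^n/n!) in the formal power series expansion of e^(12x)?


The exponential series is e^y = sum_{k>=0} y^k / k!. Substituting y = 12x gives
e^(12x) = sum_{k>=0} 12^k x^k / k!.
So the coefficient of x^n is a^n/n! with a = 12, n = 14:
12^14 / 14! = 1283918464548864/87178291200 = 2579890176/175175

2579890176/175175


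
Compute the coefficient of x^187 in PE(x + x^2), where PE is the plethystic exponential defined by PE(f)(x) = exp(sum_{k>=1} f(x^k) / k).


With f(x) = x + x^2, the exponent is sum_{k>=1} (x^k + x^(2k)) / k = -ln(1 - x) - ln(1 - x^2). Exponentiating:
PE(x + x^2) = 1 / ((1 - x)(1 - x^2)).
This is the generating function for partitions of n into parts of size 1 or 2. The number of 2's can be any j in 0..93, and the rest are 1's, so
[x^187] = floor(187/2) + 1 = 94.

94


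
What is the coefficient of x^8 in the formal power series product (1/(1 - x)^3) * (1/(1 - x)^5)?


Combine the factors: (1/(1 - x)^3) * (1/(1 - x)^5) = 1/(1 - x)^8.
Then use 1/(1 - x)^r = sum_{k>=0} C(k + r - 1, r - 1) x^k with r = 8 and k = 8:
C(15, 7) = 6435.

6435


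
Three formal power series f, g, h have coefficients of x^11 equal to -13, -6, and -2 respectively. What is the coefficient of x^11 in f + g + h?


Series addition is componentwise:
-13 + -6 + -2
= -21

-21


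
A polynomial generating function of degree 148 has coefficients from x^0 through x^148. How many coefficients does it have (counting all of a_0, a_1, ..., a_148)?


A polynomial of degree 148 takes the form a_0 + a_1 x + ... + a_148 x^148.
The number of coefficients is 148 + 1 = 149.

149


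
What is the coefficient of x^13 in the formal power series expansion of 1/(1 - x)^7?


The negative binomial / multiset identity is
1/(1 - x)^r = sum_{k>=0} C(k + r - 1, r - 1) x^k.
Here r = 7 and k = 13, so the coefficient is
C(13 + 6, 6) = C(19, 6)
= 27132

27132


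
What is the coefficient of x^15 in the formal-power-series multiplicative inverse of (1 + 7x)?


The inverse is 1/(1 + 7x). Apply the geometric identity 1/(1 - y) = sum_{k>=0} y^k with y = -7x:
1/(1 + 7x) = sum_{k>=0} (-7)^k x^k.
So the coefficient of x^15 is (-7)^15 = -4747561509943.

-4747561509943


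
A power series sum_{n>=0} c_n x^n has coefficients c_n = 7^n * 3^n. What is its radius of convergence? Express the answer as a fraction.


By the root test (Cauchy-Hadamard), the radius is R = 1 / limsup_n |c_n|^(1/n).
Here |c_n|^(1/n) = (7^n * 3^n)^(1/n) = 7 * 3 = 21 for all n.
So R = 1/21 = 1/21.

1/21


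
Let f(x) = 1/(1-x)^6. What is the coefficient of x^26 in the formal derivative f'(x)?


Differentiate: d/dx [ 1/(1-x)^r ] = r / (1-x)^(r+1).
Here r = 6, so f'(x) = 6 / (1-x)^7.
The expansion of 1/(1-x)^(r+1) has coefficient of x^n equal to C(n+r, r).
So the coefficient of x^26 in f'(x) is
6 * C(32, 6) = 6 * 906192 = 5437152

5437152


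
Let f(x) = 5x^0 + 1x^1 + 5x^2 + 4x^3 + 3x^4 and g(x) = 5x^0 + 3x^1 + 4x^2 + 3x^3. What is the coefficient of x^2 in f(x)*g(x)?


Cauchy product at x^2:
5*4 + 1*3 + 5*5
= 48

48


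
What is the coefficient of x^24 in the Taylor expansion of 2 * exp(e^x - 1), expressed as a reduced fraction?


exp(e^x - 1) = sum_{k>=0} Bell_k x^k / k!, where Bell_k is the k-th Bell number.
So the coefficient of x^24 is 2 * Bell_24 / 24!.
Computing: Bell_24 = 445958869294805289 and 24! = 620448401733239439360000, giving
2 * 445958869294805289/620448401733239439360000 = 148652956431601763/103408066955539906560000.

148652956431601763/103408066955539906560000


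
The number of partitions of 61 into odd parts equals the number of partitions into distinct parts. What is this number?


Computing partitions of 61 into odd parts (1, 3, 5, ...):
Using the generating function prod_{k>=0} 1/(1-x^(2k+1)),
the count is 12076

12076


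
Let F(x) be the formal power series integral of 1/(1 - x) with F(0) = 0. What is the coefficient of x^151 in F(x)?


1/(1 - x) = sum_{k>=0} x^k. Integrating termwise and using F(0) = 0 gives
F(x) = sum_{k>=0} x^(k+1) / (k+1) = sum_{m>=1} x^m / m = -ln(1 - x).
So the coefficient of x^151 is 1/151 = 1/151.

1/151


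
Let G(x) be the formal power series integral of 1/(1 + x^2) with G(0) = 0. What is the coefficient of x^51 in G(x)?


1/(1 + x^2) = sum_{j>=0} (-1)^j x^(2j). Integrating termwise with G(0) = 0:
G(x) = sum_{j>=0} (-1)^j x^(2j+1) / (2j+1) = arctan(x).
Only odd powers are nonzero. For x^51 write 51 = 2*25 + 1, giving
(-1)^25 / 51 = -1/51 = -1/51.

-1/51


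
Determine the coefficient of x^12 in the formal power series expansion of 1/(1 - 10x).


The geometric series identity gives 1/(1 - c x) = sum_{k>=0} c^k x^k, so the coefficient of x^k is c^k.
Here c = 10 and k = 12.
Computing: 10^12 = 1000000000000

1000000000000


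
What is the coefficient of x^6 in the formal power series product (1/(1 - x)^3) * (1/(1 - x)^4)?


Combine the factors: (1/(1 - x)^3) * (1/(1 - x)^4) = 1/(1 - x)^7.
Then use 1/(1 - x)^r = sum_{k>=0} C(k + r - 1, r - 1) x^k with r = 7 and k = 6:
C(12, 6) = 924.

924


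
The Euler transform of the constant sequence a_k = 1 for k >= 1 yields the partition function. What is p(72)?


The Euler transform converts the sequence a_k = 1 into the number of integer partitions.
Using the recurrence or dynamic programming:
p(72) = 5392783

5392783


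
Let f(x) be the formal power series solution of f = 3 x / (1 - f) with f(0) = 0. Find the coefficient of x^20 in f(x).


Apply Lagrange inversion: f = 3 x * phi(f) with phi(t) = 1/(1 - t), so
[x^n] f = 3^n * (1/n) [t^(n-1)] phi(t)^n = 3^n * (1/n) [t^(n-1)] (1 - t)^(-n) = 3^n * (1/n) C(2n - 2, n - 1) = 3^n * C_{n-1}.
For n = 20: C_19 = C(38, 19) / 20 = 35345263800/20 = 1767263190.
With the 3^20 = 3486784401 factor, the coefficient is 3486784401 * 1767263190 = 6162065723353499190.

6162065723353499190


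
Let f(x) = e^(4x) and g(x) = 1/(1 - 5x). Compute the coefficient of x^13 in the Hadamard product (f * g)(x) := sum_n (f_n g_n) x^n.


Expanding: f_k = 4^k/k! (from e^(4x)) and g_k = 5^k (from 1/(1 - 5x)). So the Hadamard coefficient (f * g)_k = 4^k 5^k / k! = (20)^k / k!.
For k = 13: 20^13/13! = 81920000000000000/6227020800 = 3200000000000/243243.

3200000000000/243243


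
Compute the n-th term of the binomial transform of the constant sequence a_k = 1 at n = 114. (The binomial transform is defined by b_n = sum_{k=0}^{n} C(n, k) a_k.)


With a_k = 1 for all k, b_n = sum_{k=0}^{n} C(n, k) = 2^n by the binomial theorem.
For n = 114: 2^114 = 20769187434139310514121985316880384.

20769187434139310514121985316880384


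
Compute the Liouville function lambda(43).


The Liouville function is lambda(k) = (-1)^Omega(k), where Omega(k) counts the prime factors of k with multiplicity.
Factoring: 43 = 43, so Omega(43) = 1.
lambda(43) = (-1)^1 = -1.

-1


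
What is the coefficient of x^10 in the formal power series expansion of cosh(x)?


The Maclaurin series is cosh(t) = sum_{m>=0} t^(2m) / (2m)!, so substituting t = x, only even powers of x are nonzero, with coefficient of x^(2m) equal to 1 / (2m)!.
For x^10 the coefficient is 1/10! = 1/3628800 = 1/3628800.

1/3628800


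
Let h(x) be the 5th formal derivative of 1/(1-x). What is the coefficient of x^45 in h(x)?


Differentiating 5 times: d^5/dx^5 [1/(1-x)] = 5!/(1-x)^6.
The expansion 1/(1-x)^6 = sum_{k>=0} C(k+5, 5) x^k, so the coefficient of x^n in 5!/(1-x)^6 is 5! * C(n+5, 5).
For n = 45: 120 * C(50, 5) = 120 * 2118760 = 254251200

254251200


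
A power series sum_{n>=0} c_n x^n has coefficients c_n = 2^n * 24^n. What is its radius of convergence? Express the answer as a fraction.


By the root test (Cauchy-Hadamard), the radius is R = 1 / limsup_n |c_n|^(1/n).
Here |c_n|^(1/n) = (2^n * 24^n)^(1/n) = 2 * 24 = 48 for all n.
So R = 1/48 = 1/48.

1/48


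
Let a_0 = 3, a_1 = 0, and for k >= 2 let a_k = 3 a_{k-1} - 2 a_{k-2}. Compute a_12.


Iterating the recurrence forward:
a_0 = 3
a_1 = 0
a_2 = 3*0 - 2*3 = -6
a_3 = 3*-6 - 2*0 = -18
a_4 = 3*-18 - 2*-6 = -42
a_5 = 3*-42 - 2*-18 = -90
a_6 = 3*-90 - 2*-42 = -186
a_7 = 3*-186 - 2*-90 = -378
a_8 = 3*-378 - 2*-186 = -762
a_9 = 3*-762 - 2*-378 = -1530
a_10 = 3*-1530 - 2*-762 = -3066
a_11 = 3*-3066 - 2*-1530 = -6138
a_12 = 3*-6138 - 2*-3066 = -12282
So a_12 = -12282.

-12282


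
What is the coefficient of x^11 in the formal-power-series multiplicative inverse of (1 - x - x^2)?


Let the inverse be f(x) = sum_{k>=0} a_k x^k. From f(x) * (1 - x - x^2) = 1 and matching coefficients:
 x^0: a_0 = 1.
 x^1: a_1 - a_0 = 0, so a_1 = 1.
 x^k (k >= 2): a_k - a_{k-1} - a_{k-2} = 0, i.e. a_k = a_{k-1} + a_{k-2}.
This is the Fibonacci-type recurrence shifted so that a_0 = a_1 = 1.
Iterating: a_0=1, a_1=1, a_2=2, a_3=3, a_4=5, a_5=8, a_6=13, a_7=21, a_8=34, a_9=55, ...
a_11 = 144.

144


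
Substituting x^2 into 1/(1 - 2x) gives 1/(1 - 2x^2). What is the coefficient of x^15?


Since 1/(1 - 2x^2) only has even powers of x,
the coefficient of x^15 (odd) is 0.

0


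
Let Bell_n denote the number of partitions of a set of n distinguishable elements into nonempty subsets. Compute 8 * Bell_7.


Bell_7 can be computed from the Bell triangle or from Dobinski's identity Bell_n = (1/e) * sum_{k>=0} k^n / k!.
Computing Bell_7 = 877.
Then 8 * 877 = 7016.

7016


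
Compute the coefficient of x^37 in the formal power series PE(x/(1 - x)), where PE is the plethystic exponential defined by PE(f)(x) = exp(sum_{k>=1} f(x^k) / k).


For f(x) = x/(1 - x) we have
sum_{k>=1} f(x^k) / k = sum_{k>=1} (1/k) * x^k / (1 - x^k) = sum_{k, m >= 1} x^(k m) / k,
which after exponentiating simplifies to
PE(x/(1 - x)) = prod_{k>=1} 1 / (1 - x^k).
This is the generating function for the partition function p(n), so the coefficient of x^37 is p(37).
Computing p(37) by dynamic programming over parts 1, 2, ..., 37: p(37) = 21637.

21637


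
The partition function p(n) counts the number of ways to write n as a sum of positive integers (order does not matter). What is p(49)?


Using the generating function prod_{k>=1} 1/(1-x^k), we compute p(49).
By dynamic programming over parts 1 through 49:
p(49) = 173525

173525


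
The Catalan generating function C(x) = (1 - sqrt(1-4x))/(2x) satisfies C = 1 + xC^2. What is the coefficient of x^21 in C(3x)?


Substituting x -> 3x scales the n-th coefficient by 3^n, so [x^21] C(3x) = 3^21 * C_21.
C_21 = C(2*21, 21)/(22) = 538257874440/22 = 24466267020.
So 3^21 * 24466267020 = 10460353203 * 24466267020 = 255925794588110265060.

255925794588110265060


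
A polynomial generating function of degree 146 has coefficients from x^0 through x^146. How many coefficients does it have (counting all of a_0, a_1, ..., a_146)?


A polynomial of degree 146 takes the form a_0 + a_1 x + ... + a_146 x^146.
The number of coefficients is 146 + 1 = 147.

147


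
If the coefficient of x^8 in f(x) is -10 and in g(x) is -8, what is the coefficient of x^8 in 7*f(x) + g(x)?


Scalar multiplication scales coefficients: 7 * -10 = -70.
Then add the g coefficient: -70 + -8
= -78

-78


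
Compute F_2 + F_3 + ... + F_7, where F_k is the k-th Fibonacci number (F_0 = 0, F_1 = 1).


Use the identity sum_{k=0}^{N} F_k = F_{N+2} - 1 (which follows from F_{k+2} - F_{k+1} = F_k). Then
sum_{k=2}^{7} F_k = (F_{9} - 1) - (F_{3} - 1) = F_{9} - F_{3}.
Computing: F_{9} = 34, F_{3} = 2, so
Sum = 34 - 2 = 32.

32


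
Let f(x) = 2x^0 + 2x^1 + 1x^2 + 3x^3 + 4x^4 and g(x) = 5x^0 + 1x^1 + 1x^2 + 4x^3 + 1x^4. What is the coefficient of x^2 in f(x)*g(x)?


Cauchy product at x^2:
2*1 + 2*1 + 1*5
= 9

9


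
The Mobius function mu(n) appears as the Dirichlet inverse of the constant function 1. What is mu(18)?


18 has a squared prime factor, so mu(18) = 0.
Factorization reveals a repeated prime.

0


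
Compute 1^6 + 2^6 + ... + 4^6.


This power sum has a closed form given by Faulhaber's formula
sum_{k=1}^{m} k^p = (1 / (p + 1)) * sum_{j=0}^{p} C(p + 1, j) B_j m^(p + 1 - j),
but for small m direct computation is fastest:
1 + 64 + 729 + 4096 = 4890.

4890


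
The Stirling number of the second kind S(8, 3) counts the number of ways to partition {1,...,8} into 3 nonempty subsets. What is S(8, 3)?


Using the explicit formula S(n,k) = (1/k!) sum_{j=0}^{k} (-1)^(k-j) C(k,j) j^n:
S(8, 3) = 966
Equivalently, S(n,k) is n! times the coefficient of x^n in the EGF (e^x - 1)^k / k!.

966


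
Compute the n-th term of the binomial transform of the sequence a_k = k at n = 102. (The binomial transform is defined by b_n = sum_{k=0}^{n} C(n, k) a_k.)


With a_k = k, b_n = sum_{k=0}^{n} C(n, k) k. Using k * C(n, k) = n * C(n-1, k-1) gives b_n = n * sum_{k>=1} C(n-1, k-1) = n * 2^(n-1).
For n = 102: 102 * 2^101 = 102 * 2535301200456458802993406410752 = 258600722446558797905327453896704.

258600722446558797905327453896704


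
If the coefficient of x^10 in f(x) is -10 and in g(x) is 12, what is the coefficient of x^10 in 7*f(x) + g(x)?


Scalar multiplication scales coefficients: 7 * -10 = -70.
Then add the g coefficient: -70 + 12
= -58

-58


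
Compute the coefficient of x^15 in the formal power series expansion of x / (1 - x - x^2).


Let f(x) = sum_{k>=0} a_k x^k. Multiplying f(x) * (1 - x - x^2) = x and matching coefficients gives a_0 = 0, a_1 = 1, and a_k = a_{k-1} + a_{k-2} for k >= 2. These are the Fibonacci numbers F_k.
Iterating from F_0 = 0, F_1 = 1:
F_0=0, F_1=1, F_2=1, F_3=2, F_4=3, F_5=5, F_6=8, F_7=13, F_8=21, F_9=34, ...
F_15 = 610.

610


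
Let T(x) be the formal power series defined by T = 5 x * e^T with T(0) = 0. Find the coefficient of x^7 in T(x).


Apply the Lagrange inversion formula: if T = 5 x * phi(T) with phi(t) = e^t, then
[x^n] T = 5^n * (1/n) [t^(n-1)] phi(t)^n = 5^n * (1/n) [t^(n-1)] e^(n t) = 5^n * (1/n) * n^(n-1) / (n-1)! = 5^n * n^(n-1) / n!.
When c = 1 this is the Cayley count of rooted labeled trees on n vertices, divided by n!.
For n = 7: 5^7 * 7^6 / 7! = 78125 * 117649/5040 = 262609375/144.

262609375/144


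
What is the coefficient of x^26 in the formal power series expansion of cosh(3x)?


The Maclaurin series is cosh(t) = sum_{m>=0} t^(2m) / (2m)!, so substituting t = 3x, only even powers of x are nonzero, with coefficient of x^(2m) equal to 3^(2m) / (2m)!.
For x^26 the coefficient is 3^26/26! = 2541865828329/403291461126605635584000000 = 43046721/6829776306569216000000.

43046721/6829776306569216000000


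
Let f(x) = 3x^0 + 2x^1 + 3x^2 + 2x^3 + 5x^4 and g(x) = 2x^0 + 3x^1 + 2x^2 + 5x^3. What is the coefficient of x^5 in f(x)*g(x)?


Cauchy product at x^5:
3*5 + 2*2 + 5*3
= 34

34


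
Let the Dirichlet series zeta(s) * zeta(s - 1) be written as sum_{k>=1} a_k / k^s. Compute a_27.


Convolution gives a_k = sum_{d | k} d * 1 = sum_{d | k} d = sigma(k), the sum of positive divisors of k.
For k = 27, the divisors are 1, 3, 9, 27, so
sigma(27) = 1 + 3 + 9 + 27 = 40.

40


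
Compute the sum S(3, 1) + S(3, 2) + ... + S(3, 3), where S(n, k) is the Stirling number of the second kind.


By definition, S(n, k) counts partitions of an n-set into exactly k nonempty blocks.
Computing row n = 3 for k = 1..3:
S(3, k): 1, 3, 1
Sum = 5. (This equals Bell_3 since the sum runs over all k.)

5


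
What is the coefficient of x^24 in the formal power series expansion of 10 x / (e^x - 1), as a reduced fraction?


The exponential generating function for Bernoulli numbers is
x / (e^x - 1) = sum_{k>=0} B_k x^k / k!.
So the coefficient of x^24 in 10 x / (e^x - 1) is 10 B_24 / 24!.
Computing: B_24 = -236364091/2730, 24! = 620448401733239439360000, giving
10 * -236364091/2730 / 620448401733239439360000 = -236364091/169382413673174366945280000.

-236364091/169382413673174366945280000


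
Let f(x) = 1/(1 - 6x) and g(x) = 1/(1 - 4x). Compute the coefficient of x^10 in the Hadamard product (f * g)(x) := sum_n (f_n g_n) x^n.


f has coefficients f_k = 6^k and g has coefficients g_k = 4^k, so the Hadamard product has coefficient (f*g)_k = 6^k * 4^k = 24^k.
For k = 10: 24^10 = 63403380965376.

63403380965376


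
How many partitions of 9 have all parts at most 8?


Using the generating function (1-x)^(-1)(1-x^2)^(-1)...(1-x^8)^(-1),
the coefficient of x^9 counts these restricted partitions.
Result = 29

29


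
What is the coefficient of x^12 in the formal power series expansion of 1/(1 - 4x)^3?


The general identity 1/(1 - c x)^r = sum_{k>=0} c^k C(k + r - 1, r - 1) x^k follows by substituting y = c x into 1/(1 - y)^r = sum_{k>=0} C(k + r - 1, r - 1) y^k.
For c = 4, r = 3, k = 12:
4^12 * C(14, 2) = 16777216 * 91 = 1526726656.

1526726656


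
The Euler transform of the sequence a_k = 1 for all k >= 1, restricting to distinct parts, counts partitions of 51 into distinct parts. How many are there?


Partitions of 51 into distinct parts can be computed via generating function.
Product (1+x)(1+x^2)(1+x^3)...
The coefficient of x^51 = 4097

4097


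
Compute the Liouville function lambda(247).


The Liouville function is lambda(k) = (-1)^Omega(k), where Omega(k) counts the prime factors of k with multiplicity.
Factoring: 247 = 13 * 19, so Omega(247) = 2.
lambda(247) = (-1)^2 = 1.

1


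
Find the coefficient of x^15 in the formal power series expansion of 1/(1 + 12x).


Write 1/(1 + c x) = 1/(1 - (-c) x) and apply the geometric-series identity
1/(1 - y) = sum_{k>=0} y^k to get 1/(1 + c x) = sum_{k>=0} (-c)^k x^k.
So the coefficient of x^k is (-c)^k = (-1)^k * c^k.
Here c = 12 and k = 15:
(-12)^15 = -1 * 15407021574586368 = -15407021574586368

-15407021574586368


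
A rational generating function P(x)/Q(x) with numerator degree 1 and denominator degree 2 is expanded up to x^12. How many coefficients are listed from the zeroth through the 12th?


Expanding up to x^12 gives the coefficients for x^0, x^1, ..., x^12.
That is 12 + 1 = 13 coefficients in total.

13


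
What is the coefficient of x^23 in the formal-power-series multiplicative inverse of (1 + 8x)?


The inverse is 1/(1 + 8x). Apply the geometric identity 1/(1 - y) = sum_{k>=0} y^k with y = -8x:
1/(1 + 8x) = sum_{k>=0} (-8)^k x^k.
So the coefficient of x^23 is (-8)^23 = -590295810358705651712.

-590295810358705651712


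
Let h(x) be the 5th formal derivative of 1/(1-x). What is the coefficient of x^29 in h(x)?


Differentiating 5 times: d^5/dx^5 [1/(1-x)] = 5!/(1-x)^6.
The expansion 1/(1-x)^6 = sum_{k>=0} C(k+5, 5) x^k, so the coefficient of x^n in 5!/(1-x)^6 is 5! * C(n+5, 5).
For n = 29: 120 * C(34, 5) = 120 * 278256 = 33390720

33390720


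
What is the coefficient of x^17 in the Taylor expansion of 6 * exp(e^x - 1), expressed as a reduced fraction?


exp(e^x - 1) = sum_{k>=0} Bell_k x^k / k!, where Bell_k is the k-th Bell number.
So the coefficient of x^17 is 6 * Bell_17 / 17!.
Computing: Bell_17 = 82864869804 and 17! = 355687428096000, giving
6 * 82864869804/355687428096000 = 255755771/182966784000.

255755771/182966784000


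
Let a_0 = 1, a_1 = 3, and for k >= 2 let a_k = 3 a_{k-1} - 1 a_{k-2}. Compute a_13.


Iterating the recurrence forward:
a_0 = 1
a_1 = 3
a_2 = 3*3 - 1*1 = 8
a_3 = 3*8 - 1*3 = 21
a_4 = 3*21 - 1*8 = 55
a_5 = 3*55 - 1*21 = 144
a_6 = 3*144 - 1*55 = 377
a_7 = 3*377 - 1*144 = 987
a_8 = 3*987 - 1*377 = 2584
a_9 = 3*2584 - 1*987 = 6765
a_10 = 3*6765 - 1*2584 = 17711
a_11 = 3*17711 - 1*6765 = 46368
a_12 = 3*46368 - 1*17711 = 121393
a_13 = 3*121393 - 1*46368 = 317811
So a_13 = 317811.

317811


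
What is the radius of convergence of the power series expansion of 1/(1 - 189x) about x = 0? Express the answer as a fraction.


Expanding 1/(1 - 189x) = sum_{k>=0} 189^k x^k, the series converges when |189x| < 1, i.e., |x| < 1/189.
So the radius of convergence is 1/189 = 1/189.

1/189


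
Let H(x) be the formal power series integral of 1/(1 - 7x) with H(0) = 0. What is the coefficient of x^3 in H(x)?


1/(1 - 7x) = sum_{k>=0} 7^k x^k. Integrating termwise with H(0) = 0:
H(x) = sum_{k>=0} 7^k x^(k+1) / (k+1) = sum_{m>=1} 7^(m-1) x^m / m.
For m = 3: 7^2/3 = 49/3 = 49/3.

49/3


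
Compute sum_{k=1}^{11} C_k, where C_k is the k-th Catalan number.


C_1 through C_11: 1, 2, 5, 14, 42, 132, 429, 1430, 4862, 16796, 58786
Sum = 1 + 2 + 5 + 14 + 42 + 132 + 429 + 1430 + 4862 + 16796 + 58786
= 82499

82499


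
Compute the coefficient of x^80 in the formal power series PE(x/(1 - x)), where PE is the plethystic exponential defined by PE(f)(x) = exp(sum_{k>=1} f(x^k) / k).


For f(x) = x/(1 - x) we have
sum_{k>=1} f(x^k) / k = sum_{k>=1} (1/k) * x^k / (1 - x^k) = sum_{k, m >= 1} x^(k m) / k,
which after exponentiating simplifies to
PE(x/(1 - x)) = prod_{k>=1} 1 / (1 - x^k).
This is the generating function for the partition function p(n), so the coefficient of x^80 is p(80).
Computing p(80) by dynamic programming over parts 1, 2, ..., 80: p(80) = 15796476.

15796476


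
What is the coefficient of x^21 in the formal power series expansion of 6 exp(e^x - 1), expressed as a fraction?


exp(e^x - 1) is the exponential generating function for the Bell numbers Bell_k: exp(e^x - 1) = sum_{k>=0} Bell_k x^k / k!.
So the coefficient of x^21 in 6 exp(e^x - 1) is 6 Bell_21 / 21!.
Computing: Bell_21 = 474869816156751 and 21! = 51090942171709440000, giving
6 * 474869816156751/51090942171709440000 = 158289938718917/2838385676206080000.

158289938718917/2838385676206080000


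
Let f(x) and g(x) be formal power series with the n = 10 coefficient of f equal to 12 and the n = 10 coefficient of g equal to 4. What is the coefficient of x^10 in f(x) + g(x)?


Addition of formal power series is termwise.
The coefficient of x^10 in f + g = 12 + 4
= 16

16


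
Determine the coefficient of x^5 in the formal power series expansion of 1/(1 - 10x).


The geometric series identity gives 1/(1 - c x) = sum_{k>=0} c^k x^k, so the coefficient of x^k is c^k.
Here c = 10 and k = 5.
Computing: 10^5 = 100000

100000


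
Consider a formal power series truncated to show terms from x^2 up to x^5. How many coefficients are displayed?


From x^2 to x^5 inclusive, the count is 5 - 2 + 1 = 4.

4


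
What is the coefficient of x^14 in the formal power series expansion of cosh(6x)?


The Maclaurin series is cosh(t) = sum_{m>=0} t^(2m) / (2m)!, so substituting t = 6x, only even powers of x are nonzero, with coefficient of x^(2m) equal to 6^(2m) / (2m)!.
For x^14 the coefficient is 6^14/14! = 78364164096/87178291200 = 157464/175175.

157464/175175


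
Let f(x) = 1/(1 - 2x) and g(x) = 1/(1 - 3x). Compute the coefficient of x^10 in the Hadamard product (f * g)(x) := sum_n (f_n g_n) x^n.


f has coefficients f_k = 2^k and g has coefficients g_k = 3^k, so the Hadamard product has coefficient (f*g)_k = 2^k * 3^k = 6^k.
For k = 10: 6^10 = 60466176.

60466176


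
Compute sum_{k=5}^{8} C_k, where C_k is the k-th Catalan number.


C_5 through C_8: 42, 132, 429, 1430
Sum = 42 + 132 + 429 + 1430
= 2033

2033


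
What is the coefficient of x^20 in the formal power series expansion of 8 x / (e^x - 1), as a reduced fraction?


The exponential generating function for Bernoulli numbers is
x / (e^x - 1) = sum_{k>=0} B_k x^k / k!.
So the coefficient of x^20 in 8 x / (e^x - 1) is 8 B_20 / 20!.
Computing: B_20 = -174611/330, 20! = 2432902008176640000, giving
8 * -174611/330 / 2432902008176640000 = -174611/100357207837286400000.

-174611/100357207837286400000


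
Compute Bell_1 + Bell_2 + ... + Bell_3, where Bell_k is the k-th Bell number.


Recall Bell_k counts set partitions of a k-set (with Bell_0 = 1 by convention).
Bell_1 through Bell_3: 1, 2, 5
Sum = 1 + 2 + 5 = 8.

8


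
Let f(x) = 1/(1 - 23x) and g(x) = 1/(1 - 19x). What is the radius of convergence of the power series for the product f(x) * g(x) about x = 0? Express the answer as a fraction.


The radius of 1/(1 - 23x) is 1/23 (nearest singularity at x = 1/23), and the radius of 1/(1 - 19x) is 1/19.
The product f(x)*g(x) = 1/((1 - 23x)(1 - 19x)) has singularities at both 1/23 and 1/19, so its radius of convergence is the distance to the nearest one:
min(1/23, 1/19) = 1/23.

1/23


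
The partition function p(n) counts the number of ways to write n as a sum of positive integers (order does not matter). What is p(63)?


Using the generating function prod_{k>=1} 1/(1-x^k), we compute p(63).
By dynamic programming over parts 1 through 63:
p(63) = 1505499

1505499


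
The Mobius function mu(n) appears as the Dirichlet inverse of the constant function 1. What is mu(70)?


70 = 2 * 5 * 7 (all distinct primes).
mu(70) = (-1)^3 = -1

-1


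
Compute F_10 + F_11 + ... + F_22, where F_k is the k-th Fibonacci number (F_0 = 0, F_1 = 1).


Use the identity sum_{k=0}^{N} F_k = F_{N+2} - 1 (which follows from F_{k+2} - F_{k+1} = F_k). Then
sum_{k=10}^{22} F_k = (F_{24} - 1) - (F_{11} - 1) = F_{24} - F_{11}.
Computing: F_{24} = 46368, F_{11} = 89, so
Sum = 46368 - 89 = 46279.

46279


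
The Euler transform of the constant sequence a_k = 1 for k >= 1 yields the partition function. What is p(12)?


The Euler transform converts the sequence a_k = 1 into the number of integer partitions.
Using the recurrence or dynamic programming:
p(12) = 77

77


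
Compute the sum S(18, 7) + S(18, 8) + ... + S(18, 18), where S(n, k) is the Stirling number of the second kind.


By definition, S(n, k) counts partitions of an n-set into exactly k nonempty blocks.
Computing row n = 18 for k = 7..18:
S(18, k): 197462483400, 189036065010, 106175395755, 37112163803, 8391004908, 1256328866, 125854638, 8408778, 367200, 9996, 153, 1
Sum = 539568082508.

539568082508


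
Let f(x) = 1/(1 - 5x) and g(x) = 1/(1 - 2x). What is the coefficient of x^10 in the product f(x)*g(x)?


The coefficient of x^n in f*g is the Cauchy product: sum_{k=0}^{n} a^k * b^(n-k).
With a=5, b=2, n=10:
sum_{k=0}^{10} 5^k * 2^(10-k)
= 16275359

16275359


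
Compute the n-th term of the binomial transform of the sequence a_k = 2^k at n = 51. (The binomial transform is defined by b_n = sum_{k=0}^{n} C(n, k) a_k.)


With a_k = 2^k, b_n = sum_{k=0}^{n} C(n, k) 2^k = (1 + 2)^n by the binomial theorem.
For n = 51: (1 + 2)^51 = 3^51 = 2153693963075557766310747.

2153693963075557766310747


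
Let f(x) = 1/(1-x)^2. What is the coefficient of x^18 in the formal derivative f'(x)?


Differentiate: d/dx [ 1/(1-x)^r ] = r / (1-x)^(r+1).
Here r = 2, so f'(x) = 2 / (1-x)^3.
The expansion of 1/(1-x)^(r+1) has coefficient of x^n equal to C(n+r, r).
So the coefficient of x^18 in f'(x) is
2 * C(20, 2) = 2 * 190 = 380

380


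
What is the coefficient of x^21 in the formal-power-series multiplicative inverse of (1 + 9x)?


The inverse is 1/(1 + 9x). Apply the geometric identity 1/(1 - y) = sum_{k>=0} y^k with y = -9x:
1/(1 + 9x) = sum_{k>=0} (-9)^k x^k.
So the coefficient of x^21 is (-9)^21 = -109418989131512359209.

-109418989131512359209


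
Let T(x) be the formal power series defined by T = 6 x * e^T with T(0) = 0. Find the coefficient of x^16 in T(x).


Apply the Lagrange inversion formula: if T = 6 x * phi(T) with phi(t) = e^t, then
[x^n] T = 6^n * (1/n) [t^(n-1)] phi(t)^n = 6^n * (1/n) [t^(n-1)] e^(n t) = 6^n * (1/n) * n^(n-1) / (n-1)! = 6^n * n^(n-1) / n!.
When c = 1 this is the Cayley count of rooted labeled trees on n vertices, divided by n!.
For n = 16: 6^16 * 16^15 / 16! = 2821109907456 * 1152921504606846976/20922789888000 = 136157723851059414171648/875875.

136157723851059414171648/875875


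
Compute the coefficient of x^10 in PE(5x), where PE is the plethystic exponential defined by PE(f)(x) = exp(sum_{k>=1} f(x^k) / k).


With f(x) = 5x, the exponent is sum_{k>=1} 5 x^k / k = 5 * (-ln(1 - x)). Exponentiating:
PE(5x) = exp(-5 ln(1 - x)) = 1/(1 - x)^5.
By the negative binomial expansion, [x^n] 1/(1 - x)^5 = C(n + 4, 4).
For n = 10: C(14, 4) = 1001.

1001


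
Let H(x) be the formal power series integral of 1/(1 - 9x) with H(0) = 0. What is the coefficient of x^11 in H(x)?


1/(1 - 9x) = sum_{k>=0} 9^k x^k. Integrating termwise with H(0) = 0:
H(x) = sum_{k>=0} 9^k x^(k+1) / (k+1) = sum_{m>=1} 9^(m-1) x^m / m.
For m = 11: 9^10/11 = 3486784401/11 = 3486784401/11.

3486784401/11


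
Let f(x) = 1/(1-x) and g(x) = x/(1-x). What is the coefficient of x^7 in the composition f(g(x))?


First simplify the composition: f(g(x)) = 1/(1 - x/(1-x)) = (1-x)/((1-x) - x) = (1-x)/(1-2x).
Now extract the coefficient. Write (1-x)/(1-2x) = 1/(1-2x) - x/(1-2x).
The coefficient of x^n in 1/(1-2x) is 2^n, and in x/(1-2x) is 2^(n-1) (for n >= 1).
So the coefficient of x^7 is 2^7 - 2^6 = 128 - 64 = 64.

64


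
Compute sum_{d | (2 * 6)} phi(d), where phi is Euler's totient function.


First, 2 * 6 = 12. One classical identity is sum_{d | n} phi(d) = n (each k in [1, n] has a unique gcd with n, and among the k's with gcd(k, n) = n/d there are phi(d) of them). So the sum equals 12. We also verify directly:
Divisors of 12: 1, 2, 3, 4, 6, 12.
phi values: 1, 1, 2, 2, 2, 4.
Sum = 12.

12


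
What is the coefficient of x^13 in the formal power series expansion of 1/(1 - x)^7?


The expansion 1/(1 - x)^r = sum_{k>=0} C(k + r - 1, r - 1) x^k follows from the multiset / negative-binomial theorem (or from repeated differentiation of the geometric series).
For r = 7 and k = 13:
C(19, 6) = 121645100408832000 / (720 * 6227020800) = 27132.

27132


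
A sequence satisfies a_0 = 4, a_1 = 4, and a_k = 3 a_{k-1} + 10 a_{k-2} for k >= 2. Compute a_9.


The characteristic equation is t^2 - 3 t - 10 = 0, with roots r_1 = 5 and r_2 = -2 (so c_1 = r_1 + r_2, c_2 = -r_1 r_2 as required).
One can use the closed form a_n = A r_1^n + B r_2^n, but direct iteration is more reliable:
a_0 = 4, a_1 = 4, a_2 = 52, a_3 = 196, a_4 = 1108, a_5 = 5284, a_6 = 26932, a_7 = 133636, a_8 = 670228, a_9 = 3347044.
So a_9 = 3347044.

3347044


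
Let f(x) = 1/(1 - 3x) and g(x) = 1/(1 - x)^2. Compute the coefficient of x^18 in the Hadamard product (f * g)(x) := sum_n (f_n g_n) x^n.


f has coefficients f_k = 3^k. For g = 1/(1 - x)^2 the coefficient is g_k = C(k + 1, 1) = k + 1. The Hadamard coefficient is (f * g)_k = 3^k * (k + 1).
For k = 18: 3^18 * 19 = 387420489 * 19 = 7360989291.

7360989291


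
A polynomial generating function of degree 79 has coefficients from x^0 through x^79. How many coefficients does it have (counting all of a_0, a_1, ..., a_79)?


A polynomial of degree 79 takes the form a_0 + a_1 x + ... + a_79 x^79.
The number of coefficients is 79 + 1 = 80.

80


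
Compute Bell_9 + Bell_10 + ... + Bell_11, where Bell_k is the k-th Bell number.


Recall Bell_k counts set partitions of a k-set (with Bell_0 = 1 by convention).
Bell_9 through Bell_11: 21147, 115975, 678570
Sum = 21147 + 115975 + 678570 = 815692.

815692


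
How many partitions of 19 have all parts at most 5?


Using the generating function (1-x)^(-1)(1-x^2)^(-1)...(1-x^5)^(-1),
the coefficient of x^19 counts these restricted partitions.
Result = 164

164


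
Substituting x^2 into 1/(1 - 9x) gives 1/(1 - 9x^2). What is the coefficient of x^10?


The coefficient of x^(2m) in 1/(1 - 9x^2) is 9^m.
With n = 10 = 2*5, the coefficient is 9^5 = 59049.

59049


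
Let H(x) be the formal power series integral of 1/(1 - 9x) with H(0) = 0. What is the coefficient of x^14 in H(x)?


1/(1 - 9x) = sum_{k>=0} 9^k x^k. Integrating termwise with H(0) = 0:
H(x) = sum_{k>=0} 9^k x^(k+1) / (k+1) = sum_{m>=1} 9^(m-1) x^m / m.
For m = 14: 9^13/14 = 2541865828329/14 = 2541865828329/14.

2541865828329/14


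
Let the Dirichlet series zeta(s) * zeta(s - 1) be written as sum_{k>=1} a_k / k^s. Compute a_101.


Convolution gives a_k = sum_{d | k} d * 1 = sum_{d | k} d = sigma(k), the sum of positive divisors of k.
For k = 101, the divisors are 1, 101, so
sigma(101) = 1 + 101 = 102.

102


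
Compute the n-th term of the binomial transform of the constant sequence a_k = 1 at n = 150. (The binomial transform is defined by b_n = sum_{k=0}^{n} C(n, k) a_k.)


With a_k = 1 for all k, b_n = sum_{k=0}^{n} C(n, k) = 2^n by the binomial theorem.
For n = 150: 2^150 = 1427247692705959881058285969449495136382746624.

1427247692705959881058285969449495136382746624


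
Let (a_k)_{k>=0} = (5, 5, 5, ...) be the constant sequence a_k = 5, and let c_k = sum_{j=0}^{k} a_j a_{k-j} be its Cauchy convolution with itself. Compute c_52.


Since a_j = 5 for all j >= 0, the convolution sum becomes
c_k = sum_{j=0}^{k} 5 * 5 = 25 * (k + 1).
Equivalently, the generating function of (a_k) is 5/(1 - x) and its square is 25/(1 - x)^2 = sum_{k>=0} 25(k + 1) x^k.
For k = 52: 25 * 53 = 1325.

1325


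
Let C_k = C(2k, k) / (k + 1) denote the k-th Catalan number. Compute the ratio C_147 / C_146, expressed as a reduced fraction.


Using C_k = (2k)! / (k! (k+1)!), the ratio C_{k+1}/C_k simplifies to
C_{k+1}/C_k = [(2k+2)! / ((k+1)! (k+2)!)] * [k! (k+1)! / (2k)!]
 = (2k+2)(2k+1) / ((k+1)(k+2)) = 2(2k+1) / (k+2).
For k = 146: 2(2*146 + 1) / (146 + 2) = 586/148 = 293/74.

293/74


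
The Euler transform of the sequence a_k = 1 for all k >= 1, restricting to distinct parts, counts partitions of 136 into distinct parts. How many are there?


Partitions of 136 into distinct parts can be computed via generating function.
Product (1+x)(1+x^2)(1+x^3)...
The coefficient of x^136 = 7215644

7215644


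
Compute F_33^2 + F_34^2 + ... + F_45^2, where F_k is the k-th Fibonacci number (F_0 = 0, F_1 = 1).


There is a standard identity sum_{k=0}^{N} F_k^2 = F_N * F_{N+1} (proved inductively from the telescoping relation F_k^2 = F_k F_{k+1} - F_{k-1} F_k). Then
sum_{k=33}^{45} F_k^2 = F_45 F_46 - F_32 F_33.
Computing: F_45 = 1134903170, F_46 = 1836311903, F_32 = 2178309, F_33 = 3524578.
Sum = 1134903170 * 1836311903 - 2178309 * 3524578 = 2084028522203453908.

2084028522203453908


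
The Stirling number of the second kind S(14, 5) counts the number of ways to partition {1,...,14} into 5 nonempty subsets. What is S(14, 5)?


Using the explicit formula S(n,k) = (1/k!) sum_{j=0}^{k} (-1)^(k-j) C(k,j) j^n:
S(14, 5) = 40075035
Equivalently, S(n,k) is n! times the coefficient of x^n in the EGF (e^x - 1)^k / k!.

40075035


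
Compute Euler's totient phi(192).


phi(n) counts integers in [1, n] coprime to n. Using the multiplicative formula phi(n) = n * prod_{p | n} (1 - 1/p):
192 = 2^6 * 3, so
phi(192) = 192 * (1 - 1/2) * (1 - 1/3) = 64.

64


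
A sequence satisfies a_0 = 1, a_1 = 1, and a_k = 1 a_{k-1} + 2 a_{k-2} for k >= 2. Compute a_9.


The characteristic equation is t^2 - 1 t - 2 = 0, with roots r_1 = 2 and r_2 = -1 (so c_1 = r_1 + r_2, c_2 = -r_1 r_2 as required).
One can use the closed form a_n = A r_1^n + B r_2^n, but direct iteration is more reliable:
a_0 = 1, a_1 = 1, a_2 = 3, a_3 = 5, a_4 = 11, a_5 = 21, a_6 = 43, a_7 = 85, a_8 = 171, a_9 = 341.
So a_9 = 341.

341


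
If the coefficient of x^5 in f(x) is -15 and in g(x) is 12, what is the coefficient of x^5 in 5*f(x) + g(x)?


Scalar multiplication scales coefficients: 5 * -15 = -75.
Then add the g coefficient: -75 + 12
= -63

-63


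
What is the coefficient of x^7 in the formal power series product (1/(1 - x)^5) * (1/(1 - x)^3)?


Combine the factors: (1/(1 - x)^5) * (1/(1 - x)^3) = 1/(1 - x)^8.
Then use 1/(1 - x)^r = sum_{k>=0} C(k + r - 1, r - 1) x^k with r = 8 and k = 7:
C(14, 7) = 3432.

3432


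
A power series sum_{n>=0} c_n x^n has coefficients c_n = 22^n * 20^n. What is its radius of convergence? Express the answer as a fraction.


By the root test (Cauchy-Hadamard), the radius is R = 1 / limsup_n |c_n|^(1/n).
Here |c_n|^(1/n) = (22^n * 20^n)^(1/n) = 22 * 20 = 440 for all n.
So R = 1/440 = 1/440.

1/440


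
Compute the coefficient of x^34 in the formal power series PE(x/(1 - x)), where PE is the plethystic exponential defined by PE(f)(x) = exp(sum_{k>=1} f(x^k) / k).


For f(x) = x/(1 - x) we have
sum_{k>=1} f(x^k) / k = sum_{k>=1} (1/k) * x^k / (1 - x^k) = sum_{k, m >= 1} x^(k m) / k,
which after exponentiating simplifies to
PE(x/(1 - x)) = prod_{k>=1} 1 / (1 - x^k).
This is the generating function for the partition function p(n), so the coefficient of x^34 is p(34).
Computing p(34) by dynamic programming over parts 1, 2, ..., 34: p(34) = 12310.

12310
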